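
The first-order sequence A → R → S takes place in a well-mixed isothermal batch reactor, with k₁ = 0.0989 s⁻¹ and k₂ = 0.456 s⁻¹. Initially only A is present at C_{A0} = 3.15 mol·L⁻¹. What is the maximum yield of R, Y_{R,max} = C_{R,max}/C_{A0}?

0.142

At the optimum, C_{R,max}/C_{A0} = (k₁/k₂)^[k₂/(k₂−k₁)].
= (0.0989/0.456)^(0.456/(0.456−0.0989)) = (0.2169)^(1.277) = 0.1420.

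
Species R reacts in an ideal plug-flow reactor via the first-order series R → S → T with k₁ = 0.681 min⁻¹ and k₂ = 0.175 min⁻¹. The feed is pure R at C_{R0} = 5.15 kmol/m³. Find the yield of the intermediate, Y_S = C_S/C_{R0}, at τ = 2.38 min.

The intermediate concentration in a first-order A→B→C sequence is C_S = k₁C_{R0}(e^(−k₁τ) − e^(−k₂τ))/(k₂−k₁).
e^(−k₁τ) = e^(−0.681×2.38) = e^(−1.621) = 0.1977; e^(−k₂τ) = e^(−0.4165) = 0.6594.
C_S = 0.681×5.15/(0.175−0.681) × (0.1977−0.6594) = (-6.931)×(-0.4616) = 3.199 kmol/m³.
Y_S = C_S/C_{R0} = 3.199/5.15 = 0.621.

0.621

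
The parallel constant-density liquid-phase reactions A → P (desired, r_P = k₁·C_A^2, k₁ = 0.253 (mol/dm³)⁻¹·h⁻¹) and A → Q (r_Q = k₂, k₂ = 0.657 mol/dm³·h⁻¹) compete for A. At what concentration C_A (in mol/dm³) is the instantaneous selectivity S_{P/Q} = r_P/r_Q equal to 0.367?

S_{P/Q} = (k₁/k₂)·C_A^2 ⇒ C_A = (S·k₂/k₁)^(0.5).
= (0.367×0.657/0.253)^(0.5) = (0.9530)^(0.5) = 0.976 mol/dm³.

0.976 mol/dm³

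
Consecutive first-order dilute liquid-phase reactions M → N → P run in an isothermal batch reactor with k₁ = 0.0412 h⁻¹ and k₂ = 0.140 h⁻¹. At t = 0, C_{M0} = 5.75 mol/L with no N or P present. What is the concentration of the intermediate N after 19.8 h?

0.911 mol/L

Solving the coupled first-order balances gives C_N(t) = [k₁/(k₂−k₁)]·C_{M0}·(e^(−k₁t) − e^(−k₂t)).
e^(−k₁t) = e^(−0.0412×19.8) = e^(−0.8158) = 0.4423; e^(−k₂t) = e^(−2.772) = 0.06254.
C_N = 0.0412×5.75/(0.140−0.0412) × (0.4423−0.06254) = 2.398×0.3798 = 0.9106 mol/L.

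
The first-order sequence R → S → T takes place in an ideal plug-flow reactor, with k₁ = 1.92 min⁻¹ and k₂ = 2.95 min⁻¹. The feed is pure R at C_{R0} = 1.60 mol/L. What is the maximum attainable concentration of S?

0.468 mol/L

At the optimum, C_{S,max}/C_{R0} = (k₁/k₂)^[k₂/(k₂−k₁)].
= (1.92/2.95)^(2.95/(2.95−1.92)) = (0.6508)^(2.864) = 0.2923.
C_{S,max} = 0.2923×1.60 = 0.468 mol/L.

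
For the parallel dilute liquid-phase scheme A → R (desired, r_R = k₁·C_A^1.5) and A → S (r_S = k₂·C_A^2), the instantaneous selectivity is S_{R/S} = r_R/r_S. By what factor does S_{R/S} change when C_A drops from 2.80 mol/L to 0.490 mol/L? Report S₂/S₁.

2.39

S_{R/S} = (k₁/k₂)·C_A^-0.5, so S₂/S₁ = (C_{A,2}/C_{A,1})^-0.5.
= (0.490/2.80)^(-0.5) = (0.1750)^(-0.5) = 2.39.
Selectivity toward R rises as C_A falls — low-concentration operation is favoured.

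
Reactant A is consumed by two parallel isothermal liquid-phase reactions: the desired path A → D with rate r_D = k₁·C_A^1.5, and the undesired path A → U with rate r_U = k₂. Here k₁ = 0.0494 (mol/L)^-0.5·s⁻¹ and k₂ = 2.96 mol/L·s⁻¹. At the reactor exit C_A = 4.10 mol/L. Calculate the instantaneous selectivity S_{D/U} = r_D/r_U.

S_{D/U} = r_D/r_U = (k₁·C_A^1.5)/(k₂) = (k₁/k₂)·C_A^1.5.
= (0.0494×4.100^1.5) / (2.96) = 0.4101/2.960 = 0.139.
Since the desired path is higher order in A, keeping C_A high (PFR or concentrated feed) favours D.

0.139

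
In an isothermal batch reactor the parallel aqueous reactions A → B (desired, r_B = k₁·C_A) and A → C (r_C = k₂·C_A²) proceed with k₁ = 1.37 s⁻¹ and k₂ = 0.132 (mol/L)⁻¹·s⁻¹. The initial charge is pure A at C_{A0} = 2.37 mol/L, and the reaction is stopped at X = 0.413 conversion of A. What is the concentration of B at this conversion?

C_A = C_{A0}(1−X) = 1.391 mol/L.
Along a PFR/batch, dC_B/dC_A = −r_B/(r_B+r_C) = −k₁/(k₁+k₂·C_A).
Integrating from C_{A0} to C_A: C_B = (1.37/0.132)·ln[(1.37+0.132·2.37)/(1.37+0.132·1.39)] = 10.38·ln(1.683/1.554) = 0.8291 mol/L.

0.829 mol/L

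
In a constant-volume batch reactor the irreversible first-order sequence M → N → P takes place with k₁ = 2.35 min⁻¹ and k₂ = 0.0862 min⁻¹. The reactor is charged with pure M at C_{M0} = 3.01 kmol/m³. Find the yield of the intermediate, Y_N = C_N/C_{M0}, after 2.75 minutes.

The intermediate concentration in a first-order A→B→C sequence is C_N = k₁C_{M0}(e^(−k₁t) − e^(−k₂t))/(k₂−k₁).
e^(−k₁t) = e^(−2.35×2.75) = e^(−6.463) = 0.001561; e^(−k₂t) = e^(−0.2370) = 0.7890.
C_N = 2.35×3.01/(0.0862−2.35) × (0.001561−0.7890) = (-3.125)×(-0.7874) = 2.460 kmol/m³.
Y_N = C_N/C_{M0} = 2.460/3.01 = 0.817.

0.817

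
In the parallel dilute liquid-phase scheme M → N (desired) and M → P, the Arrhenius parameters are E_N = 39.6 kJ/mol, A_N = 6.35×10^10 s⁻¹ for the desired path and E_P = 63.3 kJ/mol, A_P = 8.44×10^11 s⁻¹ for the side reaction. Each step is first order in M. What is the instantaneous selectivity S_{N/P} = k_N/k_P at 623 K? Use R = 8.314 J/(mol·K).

7.30

With equal orders, S_{N/P} = k_N/k_P = (A_N/A_P)·exp[(E_P−E_N)/(RT)].
(E_P−E_N)/(RT) = (63.3−39.6)×10³/(8.314×623) = 23700/5180 = 4.576.
k_N/k_P = (6.35×10^10/8.44×10^11)·exp(4.576) = 0.07524 × 97.09 = 7.30.
Since E_N < E_P, lowering the temperature improves selectivity toward N.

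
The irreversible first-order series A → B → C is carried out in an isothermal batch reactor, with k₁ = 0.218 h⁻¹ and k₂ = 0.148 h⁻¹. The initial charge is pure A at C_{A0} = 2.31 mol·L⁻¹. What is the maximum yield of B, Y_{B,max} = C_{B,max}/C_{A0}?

At the optimum, C_{B,max}/C_{A0} = (k₁/k₂)^[k₂/(k₂−k₁)].
= (0.218/0.148)^(0.148/(0.148−0.218)) = (1.473)^(-2.114) = 0.4409.

0.441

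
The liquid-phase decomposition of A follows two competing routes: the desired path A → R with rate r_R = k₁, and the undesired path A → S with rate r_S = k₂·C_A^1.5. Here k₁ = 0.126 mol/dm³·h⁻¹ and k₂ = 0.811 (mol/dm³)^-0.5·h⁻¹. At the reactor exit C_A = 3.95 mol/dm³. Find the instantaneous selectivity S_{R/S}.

S_{R/S} = r_R/r_S = (k₁)/(k₂·C_A^1.5) = (k₁/k₂)·C_A^-1.5.
= (0.126) / (0.811×3.950^1.5) = 0.1260/6.367 = 0.0198.
The undesired path is higher order in A, so low C_A (CSTR or dilute feed) favours R.

0.0198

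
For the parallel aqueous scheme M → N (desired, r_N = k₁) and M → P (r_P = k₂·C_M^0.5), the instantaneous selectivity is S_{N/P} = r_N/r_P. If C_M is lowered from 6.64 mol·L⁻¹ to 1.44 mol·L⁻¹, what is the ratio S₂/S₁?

S_{N/P} = (k₁/k₂)·C_M^-0.5, so S₂/S₁ = (C_{M,2}/C_{M,1})^-0.5.
= (1.44/6.64)^(-0.5) = (0.2169)^(-0.5) = 2.15.

2.15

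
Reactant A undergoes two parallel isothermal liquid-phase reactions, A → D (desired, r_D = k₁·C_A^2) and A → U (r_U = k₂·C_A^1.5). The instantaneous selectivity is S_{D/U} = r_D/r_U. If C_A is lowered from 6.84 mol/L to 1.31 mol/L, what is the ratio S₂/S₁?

0.438

S_{D/U} = (k₁/k₂)·C_A^0.5, so S₂/S₁ = (C_{A,2}/C_{A,1})^0.5.
= (1.31/6.84)^0.5 = (0.1915)^0.5 = 0.438.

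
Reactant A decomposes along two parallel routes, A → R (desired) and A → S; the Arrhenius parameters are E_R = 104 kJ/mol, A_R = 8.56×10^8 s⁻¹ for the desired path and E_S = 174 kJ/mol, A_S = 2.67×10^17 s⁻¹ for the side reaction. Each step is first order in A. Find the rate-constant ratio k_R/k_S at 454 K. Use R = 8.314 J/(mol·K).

With equal orders, S_{R/S} = k_R/k_S = (A_R/A_S)·exp[(E_S−E_R)/(RT)].
(E_S−E_R)/(RT) = (174−104)×10³/(8.314×454) = 70000/3775 = 18.55.
k_R/k_S = (8.56×10^8/2.67×10^17)·exp(18.55) = 3.206×10^-9 × 1.133×10^8 = 0.363.

0.363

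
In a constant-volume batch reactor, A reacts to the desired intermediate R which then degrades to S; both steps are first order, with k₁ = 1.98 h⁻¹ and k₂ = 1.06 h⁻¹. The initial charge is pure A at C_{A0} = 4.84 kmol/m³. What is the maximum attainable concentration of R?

Evaluating C_R at t_opt = ln(k₂/k₁)/(k₂−k₁) gives C_{R,max}/C_{A0} = (k₁/k₂)^[k₂/(k₂−k₁)].
= (1.98/1.06)^(1.06/(1.06−1.98)) = (1.868)^(-1.152) = 0.4868.
C_{R,max} = 0.4868×4.84 = 2.36 kmol/m³.

2.36 kmol/m³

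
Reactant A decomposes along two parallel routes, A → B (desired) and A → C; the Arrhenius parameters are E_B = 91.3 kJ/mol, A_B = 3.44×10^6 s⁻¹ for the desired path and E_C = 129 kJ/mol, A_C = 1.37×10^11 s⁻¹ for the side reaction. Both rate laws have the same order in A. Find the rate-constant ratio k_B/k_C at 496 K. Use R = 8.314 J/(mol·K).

0.235

k_B/k_C = (A_B/A_C)·exp[−(E_B−E_C)/(RT)] = (A_B/A_C)·exp[(E_C−E_B)/(RT)].
(E_C−E_B)/(RT) = (129−91.3)×10³/(8.314×496) = 37700/4124 = 9.142.
k_B/k_C = (3.44×10^6/1.37×10^11)·exp(9.142) = 2.511×10^-5 × 9341 = 0.235.
Since E_B < E_C, lowering the temperature improves selectivity toward B.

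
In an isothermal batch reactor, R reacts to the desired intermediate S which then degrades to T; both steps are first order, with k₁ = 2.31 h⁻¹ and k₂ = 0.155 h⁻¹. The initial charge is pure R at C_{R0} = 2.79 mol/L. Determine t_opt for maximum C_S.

1.25 h

Setting dC_S/dt = 0 gives t_opt = ln(k₂/k₁)/(k₂−k₁).
= ln(0.155/2.31)/(0.155−2.31) = ln(0.06710)/-2.155 = -2.702/-2.155 = 1.25 h.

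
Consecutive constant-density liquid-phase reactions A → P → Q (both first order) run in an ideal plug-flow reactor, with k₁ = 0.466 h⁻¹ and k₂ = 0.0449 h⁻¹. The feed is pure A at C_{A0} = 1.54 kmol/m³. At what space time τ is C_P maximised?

For first-order series the maximum of C_P occurs at τ_opt = ln(k₂/k₁)/(k₂−k₁).
= ln(0.0449/0.466)/(0.0449−0.466) = ln(0.09635)/-0.4211 = -2.340/-0.4211 = 5.56 h.

5.56 h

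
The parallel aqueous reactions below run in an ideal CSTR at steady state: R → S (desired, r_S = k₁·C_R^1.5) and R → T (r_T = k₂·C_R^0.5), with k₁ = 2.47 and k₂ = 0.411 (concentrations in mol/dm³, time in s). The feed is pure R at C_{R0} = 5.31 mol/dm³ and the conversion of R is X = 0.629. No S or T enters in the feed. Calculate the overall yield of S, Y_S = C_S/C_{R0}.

0.580

Exit C_R = C_{R0}(1−X) = 5.31×0.371 = 1.970 mol/dm³.
In a CSTR the entire volume is at exit conditions, so r_S = 2.47×1.970^1.5 = 6.830 and r_T = 0.411×1.970^0.5 = 0.5769.
Fraction of consumed R going to S: r_S/(r_S+r_T) = 0.9221.
C_S = 0.9221·C_{R0}·X = 0.9221×5.31×0.629 = 3.08 mol/dm³; Y_S = C_S/C_{R0} = 0.580.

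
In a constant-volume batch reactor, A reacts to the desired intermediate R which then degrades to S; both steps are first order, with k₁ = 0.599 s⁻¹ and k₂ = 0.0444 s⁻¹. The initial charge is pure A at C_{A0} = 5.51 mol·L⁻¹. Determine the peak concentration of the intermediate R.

At the optimum, C_{R,max}/C_{A0} = (k₁/k₂)^[k₂/(k₂−k₁)].
= (0.599/0.0444)^(0.0444/(0.0444−0.599)) = (13.49)^(-0.08006) = 0.8120.
C_{R,max} = 0.8120×5.51 = 4.47 mol·L⁻¹.

4.47 mol·L⁻¹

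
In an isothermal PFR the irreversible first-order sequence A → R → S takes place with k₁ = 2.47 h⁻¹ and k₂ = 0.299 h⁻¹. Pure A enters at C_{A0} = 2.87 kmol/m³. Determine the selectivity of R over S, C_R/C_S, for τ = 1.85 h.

1.85

The intermediate concentration in a first-order A→B→C sequence is C_R = k₁C_{A0}(e^(−k₁τ) − e^(−k₂τ))/(k₂−k₁).
e^(−k₁τ) = e^(−2.47×1.85) = e^(−4.570) = 0.01036; e^(−k₂τ) = e^(−0.5532) = 0.5751.
C_R = 2.47×2.87/(0.299−2.47) × (0.01036−0.5751) = (-3.265)×(-0.5648) = 1.844 kmol/m³.
C_A = C_{A0}e^(−k₁τ) = 0.02974 kmol/m³, so C_S = C_{A0}−C_A−C_R = 0.9961 kmol/m³; C_R/C_S = 1.85.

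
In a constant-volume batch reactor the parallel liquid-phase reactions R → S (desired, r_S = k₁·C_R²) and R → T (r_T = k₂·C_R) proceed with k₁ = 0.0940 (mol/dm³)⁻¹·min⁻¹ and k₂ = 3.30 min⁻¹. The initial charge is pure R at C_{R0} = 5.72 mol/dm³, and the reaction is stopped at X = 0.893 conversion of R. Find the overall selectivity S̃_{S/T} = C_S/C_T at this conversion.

0.0886

C_R = C_{R0}(1−X) = 0.6120 mol/dm³.
Along a PFR/batch, dC_T/dC_R = −r_T/(r_S+r_T) = −k₂/(k₂+k₁·C_R).
Integrating from C_{R0} to C_R: C_T = (3.30/0.0940)·ln[(3.30+0.0940·5.72)/(3.30+0.0940·0.612)] = 35.11·ln(3.838/3.358) = 4.692 mol/dm³.
Then C_S = (C_{R0}−C_R) − C_T = 5.108 − 4.692 = 0.4156 mol/dm³.
S̃_{S/T} = C_S/C_T = 0.4156/4.692 = 0.0886.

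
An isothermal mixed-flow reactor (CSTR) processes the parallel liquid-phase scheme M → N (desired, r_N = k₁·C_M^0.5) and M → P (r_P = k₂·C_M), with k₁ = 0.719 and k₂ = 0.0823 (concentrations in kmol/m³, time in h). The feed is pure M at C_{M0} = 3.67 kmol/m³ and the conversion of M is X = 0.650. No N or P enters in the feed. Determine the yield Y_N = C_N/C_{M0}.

Exit C_M = C_{M0}(1−X) = 3.67×0.350 = 1.284 kmol/m³.
In a CSTR the entire volume is at exit conditions, so r_N = 0.719×1.284^0.5 = 0.8149 and r_P = 0.0823×1.284 = 0.1057.
Fraction of consumed M going to N: r_N/(r_N+r_P) = 0.8852.
C_N = 0.8852·C_{M0}·X = 0.8852×3.67×0.650 = 2.11 kmol/m³; Y_N = C_N/C_{M0} = 0.575.

0.575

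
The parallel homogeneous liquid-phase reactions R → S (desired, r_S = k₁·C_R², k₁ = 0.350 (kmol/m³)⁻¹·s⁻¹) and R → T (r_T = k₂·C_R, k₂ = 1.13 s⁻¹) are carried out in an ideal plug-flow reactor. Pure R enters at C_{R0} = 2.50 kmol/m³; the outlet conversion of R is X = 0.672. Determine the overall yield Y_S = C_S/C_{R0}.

C_R = C_{R0}(1−X) = 0.8200 kmol/m³.
Along a PFR/batch, dC_T/dC_R = −r_T/(r_S+r_T) = −k₂/(k₂+k₁·C_R).
Integrating from C_{R0} to C_R: C_T = (1.13/0.350)·ln[(1.13+0.350·2.50)/(1.13+0.350·0.820)] = 3.229·ln(2.005/1.417) = 1.121 kmol/m³.
Then C_S = (C_{R0}−C_R) − C_T = 1.680 − 1.121 = 0.5594 kmol/m³.
Y_S = C_S/C_{R0} = 0.5594/2.50 = 0.224.

0.224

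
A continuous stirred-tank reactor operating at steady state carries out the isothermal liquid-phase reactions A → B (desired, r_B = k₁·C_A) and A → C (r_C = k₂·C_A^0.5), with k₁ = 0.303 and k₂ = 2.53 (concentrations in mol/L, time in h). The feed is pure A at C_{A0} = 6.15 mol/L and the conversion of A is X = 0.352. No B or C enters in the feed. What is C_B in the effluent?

0.418 mol/L

Exit C_A = C_{A0}(1−X) = 6.15×0.648 = 3.985 mol/L.
In a CSTR the entire volume is at exit conditions, so r_B = 0.303×3.985 = 1.208 and r_C = 2.53×3.985^0.5 = 5.051.
Fraction of consumed A going to B: r_B/(r_B+r_C) = 0.1930.
C_B = 0.1930·C_{A0}·X = 0.1930×6.15×0.352 = 0.418 mol/L.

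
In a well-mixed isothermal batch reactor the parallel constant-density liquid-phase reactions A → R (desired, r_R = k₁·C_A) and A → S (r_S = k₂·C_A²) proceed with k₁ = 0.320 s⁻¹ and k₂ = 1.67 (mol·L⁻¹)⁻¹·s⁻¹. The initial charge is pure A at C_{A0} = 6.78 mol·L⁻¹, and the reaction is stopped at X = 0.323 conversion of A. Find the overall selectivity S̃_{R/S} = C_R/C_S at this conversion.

C_A = C_{A0}(1−X) = 4.590 mol·L⁻¹.
Along a PFR/batch, dC_R/dC_A = −r_R/(r_R+r_S) = −k₁/(k₁+k₂·C_A).
Integrating from C_{A0} to C_A: C_R = (0.320/1.67)·ln[(0.320+1.67·6.78)/(0.320+1.67·4.59)] = 0.1916·ln(11.64/7.985) = 0.07225 mol·L⁻¹.
C_S = (C_{A0}−C_A)−C_R = 2.118 mol·L⁻¹; S̃_{R/S} = 0.07225/2.118 = 0.0341.

0.0341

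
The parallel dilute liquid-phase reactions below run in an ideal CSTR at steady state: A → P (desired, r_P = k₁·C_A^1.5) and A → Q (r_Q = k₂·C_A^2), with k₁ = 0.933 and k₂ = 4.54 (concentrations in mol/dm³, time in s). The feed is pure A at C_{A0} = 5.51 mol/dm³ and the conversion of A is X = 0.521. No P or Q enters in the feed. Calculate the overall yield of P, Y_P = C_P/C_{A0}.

Exit C_A = C_{A0}(1−X) = 5.51×0.479 = 2.639 mol/dm³.
In a CSTR the entire volume is at exit conditions, so r_P = 0.933×2.639^1.5 = 4.000 and r_Q = 4.54×2.639^2 = 31.62.
Fraction of consumed A going to P: r_P/(r_P+r_Q) = 0.1123.
C_P = 0.1123·C_{A0}·X = 0.1123×5.51×0.521 = 0.322 mol/dm³; Y_P = C_P/C_{A0} = 0.0585.

0.0585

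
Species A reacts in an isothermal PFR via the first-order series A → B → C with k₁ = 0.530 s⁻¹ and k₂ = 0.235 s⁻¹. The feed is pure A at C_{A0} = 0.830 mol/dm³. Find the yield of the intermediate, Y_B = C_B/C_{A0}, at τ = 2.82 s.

For first-order series with pure A initially, C_B(τ) = k₁C_{A0}/(k₂−k₁)·(e^(−k₁τ) − e^(−k₂τ)).
e^(−k₁τ) = e^(−0.530×2.82) = e^(−1.495) = 0.2243; e^(−k₂τ) = e^(−0.6627) = 0.5155.
C_B = 0.530×0.830/(0.235−0.530) × (0.2243−0.5155) = (-1.491)×(-0.2911) = 0.4341 mol/dm³.
Y_B = C_B/C_{A0} = 0.4341/0.830 = 0.523.

0.523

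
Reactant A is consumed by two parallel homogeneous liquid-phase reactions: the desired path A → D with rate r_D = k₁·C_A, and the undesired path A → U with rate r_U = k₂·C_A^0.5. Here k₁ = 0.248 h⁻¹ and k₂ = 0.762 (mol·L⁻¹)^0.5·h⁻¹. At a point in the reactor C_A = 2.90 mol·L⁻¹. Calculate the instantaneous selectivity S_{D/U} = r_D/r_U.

S_{D/U} = r_D/r_U = (k₁·C_A)/(k₂·C_A^0.5) = (k₁/k₂)·C_A^0.5.
= (0.248×2.900) / (0.762×2.900^0.5) = 0.7192/1.298 = 0.554.

0.554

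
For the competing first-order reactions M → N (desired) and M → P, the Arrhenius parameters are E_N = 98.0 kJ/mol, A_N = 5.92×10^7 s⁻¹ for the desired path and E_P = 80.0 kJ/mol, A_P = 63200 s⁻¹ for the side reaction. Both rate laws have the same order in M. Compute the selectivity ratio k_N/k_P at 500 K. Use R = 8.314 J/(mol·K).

Since both paths have the same order in M, the concentration cancels and S_{N/P} = k_N/k_P = (A_N/A_P)·exp[(E_P−E_N)/(RT)].
(E_P−E_N)/(RT) = (80.0−98.0)×10³/(8.314×500) = -18000/4157 = -4.330.
k_N/k_P = (5.92×10^7/63200)·exp(-4.330) = 936.7 × 0.01317 = 12.3.

12.3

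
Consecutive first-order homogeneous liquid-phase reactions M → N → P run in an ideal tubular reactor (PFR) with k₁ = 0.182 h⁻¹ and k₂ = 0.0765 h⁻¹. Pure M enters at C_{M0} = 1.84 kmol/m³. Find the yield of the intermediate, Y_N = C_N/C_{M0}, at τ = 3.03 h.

The intermediate concentration in a first-order A→B→C sequence is C_N = k₁C_{M0}(e^(−k₁τ) − e^(−k₂τ))/(k₂−k₁).
e^(−k₁τ) = e^(−0.182×3.03) = e^(−0.5515) = 0.5761; e^(−k₂τ) = e^(−0.2318) = 0.7931.
C_N = 0.182×1.84/(0.0765−0.182) × (0.5761−0.7931) = (-3.174)×(-0.2170) = 0.6888 kmol/m³.
Y_N = C_N/C_{M0} = 0.6888/1.84 = 0.374.

0.374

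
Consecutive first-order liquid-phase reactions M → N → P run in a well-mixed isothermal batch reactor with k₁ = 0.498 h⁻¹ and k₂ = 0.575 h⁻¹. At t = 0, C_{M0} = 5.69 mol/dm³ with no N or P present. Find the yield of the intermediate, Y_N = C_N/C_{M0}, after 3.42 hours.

0.273

For first-order series with pure M initially, C_N(t) = k₁C_{M0}/(k₂−k₁)·(e^(−k₁t) − e^(−k₂t)).
e^(−k₁t) = e^(−0.498×3.42) = e^(−1.703) = 0.1821; e^(−k₂t) = e^(−1.966) = 0.1399.
C_N = 0.498×5.69/(0.575−0.498) × (0.1821−0.1399) = 36.80×0.04216 = 1.552 mol/dm³.
Y_N = C_N/C_{M0} = 1.552/5.69 = 0.273.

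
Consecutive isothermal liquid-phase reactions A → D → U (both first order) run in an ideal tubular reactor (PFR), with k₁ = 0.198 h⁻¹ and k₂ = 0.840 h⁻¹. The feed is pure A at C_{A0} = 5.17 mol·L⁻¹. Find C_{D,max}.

0.780 mol·L⁻¹

At the optimum, C_{D,max}/C_{A0} = (k₁/k₂)^[k₂/(k₂−k₁)].
= (0.198/0.840)^(0.840/(0.840−0.198)) = (0.2357)^(1.308) = 0.1509.
C_{D,max} = 0.1509×5.17 = 0.780 mol·L⁻¹.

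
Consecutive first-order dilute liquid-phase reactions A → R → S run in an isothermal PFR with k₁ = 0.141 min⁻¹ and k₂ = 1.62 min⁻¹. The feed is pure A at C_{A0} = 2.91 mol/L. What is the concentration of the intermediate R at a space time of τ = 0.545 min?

0.142 mol/L

The intermediate concentration in a first-order A→B→C sequence is C_R = k₁C_{A0}(e^(−k₁τ) − e^(−k₂τ))/(k₂−k₁).
e^(−k₁τ) = e^(−0.141×0.545) = e^(−0.07684) = 0.9260; e^(−k₂τ) = e^(−0.8829) = 0.4136.
C_R = 0.141×2.91/(1.62−0.141) × (0.9260−0.4136) = 0.2774×0.5125 = 0.1422 mol/L.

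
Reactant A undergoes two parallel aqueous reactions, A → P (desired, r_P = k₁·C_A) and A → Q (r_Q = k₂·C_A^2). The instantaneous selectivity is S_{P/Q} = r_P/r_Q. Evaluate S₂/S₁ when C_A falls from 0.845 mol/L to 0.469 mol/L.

1.80

S_{P/Q} = (k₁/k₂)·C_A⁻¹, so S₂/S₁ = (C_{A,2}/C_{A,1})⁻¹.
= 0.845/0.469 = 1.80.
Selectivity toward P rises as C_A falls — low-concentration operation is favoured.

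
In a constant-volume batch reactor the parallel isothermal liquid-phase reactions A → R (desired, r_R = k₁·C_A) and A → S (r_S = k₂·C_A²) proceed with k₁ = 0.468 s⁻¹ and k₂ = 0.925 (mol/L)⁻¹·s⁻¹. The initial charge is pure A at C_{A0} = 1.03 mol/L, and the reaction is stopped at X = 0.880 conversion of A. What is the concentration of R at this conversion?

0.451 mol/L

C_A = C_{A0}(1−X) = 0.1236 mol/L.
Along a PFR/batch, dC_R/dC_A = −r_R/(r_R+r_S) = −k₁/(k₁+k₂·C_A).
Integrating from C_{A0} to C_A: C_R = (0.468/0.925)·ln[(0.468+0.925·1.03)/(0.468+0.925·0.124)] = 0.5059·ln(1.421/0.5823) = 0.4513 mol/L.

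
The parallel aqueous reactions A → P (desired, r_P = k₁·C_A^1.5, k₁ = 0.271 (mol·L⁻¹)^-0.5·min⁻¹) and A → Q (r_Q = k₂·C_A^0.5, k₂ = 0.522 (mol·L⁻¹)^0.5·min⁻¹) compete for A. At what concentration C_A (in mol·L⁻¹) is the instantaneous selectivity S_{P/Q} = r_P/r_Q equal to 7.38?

S_{P/Q} = (k₁/k₂)·C_A ⇒ C_A = S·k₂/k₁.
= 7.38×0.522/0.271 = 14.2 mol·L⁻¹.

14.2 mol·L⁻¹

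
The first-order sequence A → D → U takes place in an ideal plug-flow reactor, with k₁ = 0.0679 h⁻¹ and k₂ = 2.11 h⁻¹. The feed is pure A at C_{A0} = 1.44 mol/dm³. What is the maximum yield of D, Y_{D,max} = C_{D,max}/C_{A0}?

0.0287

At the optimum, C_{D,max}/C_{A0} = (k₁/k₂)^[k₂/(k₂−k₁)].
= (0.0679/2.11)^(2.11/(2.11−0.0679)) = (0.03218)^(1.033) = 0.02871.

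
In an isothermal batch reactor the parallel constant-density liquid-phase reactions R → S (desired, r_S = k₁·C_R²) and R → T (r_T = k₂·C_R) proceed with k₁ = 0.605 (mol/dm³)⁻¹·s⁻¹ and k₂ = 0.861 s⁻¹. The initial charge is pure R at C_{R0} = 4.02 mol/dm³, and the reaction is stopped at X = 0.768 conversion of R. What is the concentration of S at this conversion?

1.90 mol/dm³

C_R = C_{R0}(1−X) = 0.9326 mol/dm³.
Along a PFR/batch, dC_T/dC_R = −r_T/(r_S+r_T) = −k₂/(k₂+k₁·C_R).
Integrating from C_{R0} to C_R: C_T = (0.861/0.605)·ln[(0.861+0.605·4.02)/(0.861+0.605·0.933)] = 1.423·ln(3.293/1.425) = 1.192 mol/dm³.
Then C_S = (C_{R0}−C_R) − C_T = 3.087 − 1.192 = 1.896 mol/dm³.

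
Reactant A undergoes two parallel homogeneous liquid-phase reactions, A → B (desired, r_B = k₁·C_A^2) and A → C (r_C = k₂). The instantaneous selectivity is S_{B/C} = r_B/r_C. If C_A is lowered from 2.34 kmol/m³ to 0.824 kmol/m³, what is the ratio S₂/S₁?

S_{B/C} = (k₁/k₂)·C_A^2, so S₂/S₁ = (C_{A,2}/C_{A,1})^2.
= (0.824/2.34)^2 = (0.3521)^2 = 0.124.
Selectivity toward B falls as C_A falls — high-concentration operation is favoured.

0.124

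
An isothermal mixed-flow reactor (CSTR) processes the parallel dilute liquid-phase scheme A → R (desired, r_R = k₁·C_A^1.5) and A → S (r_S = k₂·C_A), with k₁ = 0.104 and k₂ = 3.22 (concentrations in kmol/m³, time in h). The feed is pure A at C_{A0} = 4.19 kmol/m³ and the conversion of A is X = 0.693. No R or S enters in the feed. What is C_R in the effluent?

0.103 kmol/m³

Exit C_A = C_{A0}(1−X) = 4.19×0.307 = 1.286 kmol/m³.
A CSTR operates uniformly at the exit composition, giving r_R = 0.1517 and r_S = 4.142 (each k·C_A^n at C_A = 1.286).
Fraction of consumed A going to R: r_R/(r_R+r_S) = 0.03534.
C_R = 0.03534·C_{A0}·X = 0.03534×4.19×0.693 = 0.103 kmol/m³.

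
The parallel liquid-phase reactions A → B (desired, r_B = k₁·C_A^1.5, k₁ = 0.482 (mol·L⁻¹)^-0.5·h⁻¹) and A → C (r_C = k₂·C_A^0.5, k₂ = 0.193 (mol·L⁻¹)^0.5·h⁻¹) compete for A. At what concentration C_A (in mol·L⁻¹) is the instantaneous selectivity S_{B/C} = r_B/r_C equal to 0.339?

0.136 mol·L⁻¹

S_{B/C} = (k₁/k₂)·C_A ⇒ C_A = S·k₂/k₁.
= 0.339×0.193/0.482 = 0.136 mol·L⁻¹.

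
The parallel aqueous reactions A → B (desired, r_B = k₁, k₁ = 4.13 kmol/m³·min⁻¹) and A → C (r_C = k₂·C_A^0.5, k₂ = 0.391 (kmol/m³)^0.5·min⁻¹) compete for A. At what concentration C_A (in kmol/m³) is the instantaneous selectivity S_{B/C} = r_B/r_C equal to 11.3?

0.874 kmol/m³

S_{B/C} = (k₁/k₂)·C_A^-0.5 ⇒ C_A = (S·k₂/k₁)^(-2).
= (11.3×0.391/4.13)^(-2) = (1.070)^(-2) = 0.874 kmol/m³.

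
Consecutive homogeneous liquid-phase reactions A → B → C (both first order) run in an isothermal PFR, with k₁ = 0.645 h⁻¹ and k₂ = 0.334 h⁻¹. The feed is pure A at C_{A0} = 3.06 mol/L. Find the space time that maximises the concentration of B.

The intermediate peaks when r₁ = r₂, i.e. k₁e^(−k₁τ) = k₂e^(−k₂τ), giving τ_opt = ln(k₂/k₁)/(k₂−k₁).
= ln(0.334/0.645)/(0.334−0.645) = ln(0.5178)/-0.3110 = -0.6581/-0.3110 = 2.12 h.

2.12 h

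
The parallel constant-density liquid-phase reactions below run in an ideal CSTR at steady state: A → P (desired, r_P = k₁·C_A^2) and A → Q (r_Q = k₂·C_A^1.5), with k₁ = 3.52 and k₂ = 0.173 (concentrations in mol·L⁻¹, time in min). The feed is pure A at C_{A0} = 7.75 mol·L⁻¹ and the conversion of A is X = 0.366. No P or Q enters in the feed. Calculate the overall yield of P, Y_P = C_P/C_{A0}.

0.358

Exit C_A = C_{A0}(1−X) = 7.75×0.634 = 4.913 mol·L⁻¹.
Rates in a CSTR are evaluated at the outlet concentration: r_P = 3.52×4.913^2 = 84.98, r_Q = 0.173×4.913^1.5 = 1.884.
Fraction of consumed A going to P: r_P/(r_P+r_Q) = 0.9783.
C_P = 0.9783·C_{A0}·X = 0.9783×7.75×0.366 = 2.77 mol·L⁻¹; Y_P = C_P/C_{A0} = 0.358.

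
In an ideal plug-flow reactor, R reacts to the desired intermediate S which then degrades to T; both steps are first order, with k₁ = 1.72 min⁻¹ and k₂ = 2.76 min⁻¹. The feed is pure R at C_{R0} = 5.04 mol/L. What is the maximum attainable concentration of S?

At the optimum, C_{S,max}/C_{R0} = (k₁/k₂)^[k₂/(k₂−k₁)].
= (1.72/2.76)^(2.76/(2.76−1.72)) = (0.6232)^(2.654) = 0.2851.
C_{S,max} = 0.2851×5.04 = 1.44 mol/L.

1.44 mol/L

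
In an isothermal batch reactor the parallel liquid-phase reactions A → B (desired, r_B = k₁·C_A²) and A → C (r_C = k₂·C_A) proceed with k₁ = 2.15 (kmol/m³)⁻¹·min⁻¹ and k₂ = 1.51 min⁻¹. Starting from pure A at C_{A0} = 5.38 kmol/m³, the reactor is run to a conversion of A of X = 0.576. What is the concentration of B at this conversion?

C_A = C_{A0}(1−X) = 2.281 kmol/m³.
Along a PFR/batch, dC_C/dC_A = −r_C/(r_B+r_C) = −k₂/(k₂+k₁·C_A).
Integrating from C_{A0} to C_A: C_C = (1.51/2.15)·ln[(1.51+2.15·5.38)/(1.51+2.15·2.28)] = 0.7023·ln(13.08/6.414) = 0.5003 kmol/m³.
Then C_B = (C_{A0}−C_A) − C_C = 3.099 − 0.5003 = 2.599 kmol/m³.

2.60 kmol/m³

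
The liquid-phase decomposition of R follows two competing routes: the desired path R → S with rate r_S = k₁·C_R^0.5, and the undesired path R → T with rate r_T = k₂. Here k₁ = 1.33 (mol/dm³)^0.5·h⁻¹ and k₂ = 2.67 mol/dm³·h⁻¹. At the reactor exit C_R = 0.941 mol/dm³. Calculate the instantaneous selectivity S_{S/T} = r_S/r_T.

0.483

S_{S/T} = r_S/r_T = (k₁·C_R^0.5)/(k₂) = (k₁/k₂)·C_R^0.5.
= (1.33×0.9410^0.5) / (2.67) = 1.290/2.670 = 0.483.
Since the desired path is higher order in R, keeping C_R high (PFR or concentrated feed) favours S.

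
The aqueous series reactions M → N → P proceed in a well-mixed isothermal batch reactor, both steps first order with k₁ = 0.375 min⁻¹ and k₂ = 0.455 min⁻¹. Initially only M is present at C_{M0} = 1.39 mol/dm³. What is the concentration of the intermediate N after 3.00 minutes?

The intermediate concentration in a first-order A→B→C sequence is C_N = k₁C_{M0}(e^(−k₁t) − e^(−k₂t))/(k₂−k₁).
e^(−k₁t) = e^(−0.375×3.00) = e^(−1.125) = 0.3247; e^(−k₂t) = e^(−1.365) = 0.2554.
C_N = 0.375×1.39/(0.455−0.375) × (0.3247−0.2554) = 6.516×0.06927 = 0.4513 mol/dm³.

0.451 mol/dm³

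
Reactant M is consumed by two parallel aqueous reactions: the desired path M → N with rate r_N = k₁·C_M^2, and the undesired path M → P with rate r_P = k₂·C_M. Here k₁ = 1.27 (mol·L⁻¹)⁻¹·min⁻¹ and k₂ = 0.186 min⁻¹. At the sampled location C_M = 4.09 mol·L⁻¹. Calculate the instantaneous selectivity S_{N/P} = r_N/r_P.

S_{N/P} = r_N/r_P = (k₁·C_M^2)/(k₂·C_M) = (k₁/k₂)·C_M.
= (1.27×4.090^2) / (0.186×4.090) = 21.24/0.7607 = 27.9.

27.9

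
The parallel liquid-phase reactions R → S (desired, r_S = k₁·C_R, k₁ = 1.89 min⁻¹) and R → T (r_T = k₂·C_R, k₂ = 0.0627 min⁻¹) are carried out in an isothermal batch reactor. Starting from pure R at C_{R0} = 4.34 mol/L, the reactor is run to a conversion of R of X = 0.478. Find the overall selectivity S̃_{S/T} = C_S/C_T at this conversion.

30.1

C_R = C_{R0}(1−X) = 2.265 mol/L.
Both paths are first order in R, so the instantaneous fraction to S is constant: dC_S/d(−C_R) = k₁/(k₁+k₂) = 0.9679.
C_S = 0.9679·(C_{R0}−C_R) = 0.9679×2.075 = 2.01 mol/L.
C_T = (C_{R0}−C_R)−C_S = 0.06661 mol/L; S̃_{S/T} = 2.008/0.06661 = 30.1.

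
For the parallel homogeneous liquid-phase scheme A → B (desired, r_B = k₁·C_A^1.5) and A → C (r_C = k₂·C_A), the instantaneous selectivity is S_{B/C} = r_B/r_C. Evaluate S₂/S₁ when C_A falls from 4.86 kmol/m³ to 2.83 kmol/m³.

0.763

S_{B/C} = (k₁/k₂)·C_A^0.5, so S₂/S₁ = (C_{A,2}/C_{A,1})^0.5.
= (2.83/4.86)^0.5 = (0.5823)^0.5 = 0.763.
Selectivity toward B falls as C_A falls — high-concentration operation is favoured.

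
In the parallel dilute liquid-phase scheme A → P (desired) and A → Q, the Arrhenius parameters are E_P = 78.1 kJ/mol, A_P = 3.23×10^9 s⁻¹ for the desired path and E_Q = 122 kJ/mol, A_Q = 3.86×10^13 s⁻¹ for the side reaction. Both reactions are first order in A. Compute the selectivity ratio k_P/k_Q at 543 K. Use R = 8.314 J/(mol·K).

1.40

With equal orders, S_{P/Q} = k_P/k_Q = (A_P/A_Q)·exp[(E_Q−E_P)/(RT)].
(E_Q−E_P)/(RT) = (122−78.1)×10³/(8.314×543) = 43900/4515 = 9.724.
k_P/k_Q = (3.23×10^9/3.86×10^13)·exp(9.724) = 8.368×10^-5 × 16718 = 1.40.
Since E_P < E_Q, lowering the temperature improves selectivity toward P.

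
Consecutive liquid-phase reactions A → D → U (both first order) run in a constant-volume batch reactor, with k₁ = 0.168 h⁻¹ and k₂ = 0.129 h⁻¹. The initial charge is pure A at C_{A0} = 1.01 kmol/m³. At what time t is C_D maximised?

Setting dC_D/dt = 0 gives t_opt = ln(k₂/k₁)/(k₂−k₁).
= ln(0.129/0.168)/(0.129−0.168) = ln(0.7679)/-0.03900 = -0.2642/-0.03900 = 6.77 h.

6.77 h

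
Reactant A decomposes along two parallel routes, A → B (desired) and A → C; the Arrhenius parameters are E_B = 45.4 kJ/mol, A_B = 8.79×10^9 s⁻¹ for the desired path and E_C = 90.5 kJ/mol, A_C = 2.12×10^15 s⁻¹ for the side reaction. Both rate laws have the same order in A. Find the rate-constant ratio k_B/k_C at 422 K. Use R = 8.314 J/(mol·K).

1.59

With equal orders, S_{B/C} = k_B/k_C = (A_B/A_C)·exp[(E_C−E_B)/(RT)].
(E_C−E_B)/(RT) = (90.5−45.4)×10³/(8.314×422) = 45100/3509 = 12.85.
k_B/k_C = (8.79×10^9/2.12×10^15)·exp(12.85) = 4.146×10^-6 × 3.825×10^5 = 1.59.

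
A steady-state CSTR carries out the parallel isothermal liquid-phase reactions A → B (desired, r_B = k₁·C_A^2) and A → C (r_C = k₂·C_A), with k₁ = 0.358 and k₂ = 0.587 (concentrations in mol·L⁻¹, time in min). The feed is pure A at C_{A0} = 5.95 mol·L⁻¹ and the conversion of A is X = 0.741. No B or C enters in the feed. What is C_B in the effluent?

Exit C_A = C_{A0}(1−X) = 5.95×0.259 = 1.541 mol·L⁻¹.
In a CSTR the entire volume is at exit conditions, so r_B = 0.358×1.541^2 = 0.8502 and r_C = 0.587×1.541 = 0.9046.
Fraction of consumed A going to B: r_B/(r_B+r_C) = 0.4845.
C_B = 0.4845·C_{A0}·X = 0.4845×5.95×0.741 = 2.14 mol·L⁻¹.

2.14 mol·L⁻¹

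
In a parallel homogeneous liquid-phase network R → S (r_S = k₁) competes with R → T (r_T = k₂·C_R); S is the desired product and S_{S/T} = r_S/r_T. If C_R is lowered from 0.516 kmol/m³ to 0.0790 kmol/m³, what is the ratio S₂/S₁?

6.53

S_{S/T} = (k₁/k₂)·C_R⁻¹, so S₂/S₁ = (C_{R,2}/C_{R,1})⁻¹.
= 0.516/0.0790 = 6.53.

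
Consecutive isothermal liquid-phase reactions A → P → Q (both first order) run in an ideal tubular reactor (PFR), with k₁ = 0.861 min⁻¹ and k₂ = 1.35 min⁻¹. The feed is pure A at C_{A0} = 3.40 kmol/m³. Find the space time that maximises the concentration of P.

The intermediate peaks when r₁ = r₂, i.e. k₁e^(−k₁τ) = k₂e^(−k₂τ), giving τ_opt = ln(k₂/k₁)/(k₂−k₁).
= ln(1.35/0.861)/(1.35−0.861) = ln(1.568)/0.4890 = 0.4498/0.4890 = 0.920 min.

0.920 min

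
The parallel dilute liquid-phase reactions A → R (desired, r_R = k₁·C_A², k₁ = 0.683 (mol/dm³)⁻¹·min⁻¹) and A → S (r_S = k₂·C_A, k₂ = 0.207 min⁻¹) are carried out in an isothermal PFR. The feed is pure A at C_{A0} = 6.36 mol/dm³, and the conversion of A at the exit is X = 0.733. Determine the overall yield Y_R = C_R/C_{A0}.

0.676

C_A = C_{A0}(1−X) = 1.698 mol/dm³.
Along a PFR/batch, dC_S/dC_A = −r_S/(r_R+r_S) = −k₂/(k₂+k₁·C_A).
Integrating from C_{A0} to C_A: C_S = (0.207/0.683)·ln[(0.207+0.683·6.36)/(0.207+0.683·1.70)] = 0.3031·ln(4.551/1.367) = 0.3645 mol/dm³.
Then C_R = (C_{A0}−C_A) − C_S = 4.662 − 0.3645 = 4.297 mol/dm³.
Y_R = C_R/C_{A0} = 4.297/6.36 = 0.676.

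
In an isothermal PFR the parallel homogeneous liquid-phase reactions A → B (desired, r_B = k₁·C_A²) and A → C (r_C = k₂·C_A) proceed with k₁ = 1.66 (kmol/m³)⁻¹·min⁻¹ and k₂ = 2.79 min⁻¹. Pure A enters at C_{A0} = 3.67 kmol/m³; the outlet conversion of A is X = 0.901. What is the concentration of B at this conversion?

1.69 kmol/m³

C_A = C_{A0}(1−X) = 0.3633 kmol/m³.
Along a PFR/batch, dC_C/dC_A = −r_C/(r_B+r_C) = −k₂/(k₂+k₁·C_A).
Integrating from C_{A0} to C_A: C_C = (2.79/1.66)·ln[(2.79+1.66·3.67)/(2.79+1.66·0.363)] = 1.681·ln(8.882/3.393) = 1.617 kmol/m³.
Then C_B = (C_{A0}−C_A) − C_C = 3.307 − 1.617 = 1.689 kmol/m³.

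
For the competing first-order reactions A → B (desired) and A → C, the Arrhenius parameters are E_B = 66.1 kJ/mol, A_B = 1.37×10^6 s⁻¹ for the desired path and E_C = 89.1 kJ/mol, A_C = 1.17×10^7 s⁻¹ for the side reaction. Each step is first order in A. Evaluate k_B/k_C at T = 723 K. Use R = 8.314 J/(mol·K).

5.37

Since both paths have the same order in A, the concentration cancels and S_{B/C} = k_B/k_C = (A_B/A_C)·exp[(E_C−E_B)/(RT)].
(E_C−E_B)/(RT) = (89.1−66.1)×10³/(8.314×723) = 23000/6011 = 3.826.
k_B/k_C = (1.37×10^6/1.17×10^7)·exp(3.826) = 0.1171 × 45.89 = 5.37.
Since E_B < E_C, lowering the temperature improves selectivity toward B.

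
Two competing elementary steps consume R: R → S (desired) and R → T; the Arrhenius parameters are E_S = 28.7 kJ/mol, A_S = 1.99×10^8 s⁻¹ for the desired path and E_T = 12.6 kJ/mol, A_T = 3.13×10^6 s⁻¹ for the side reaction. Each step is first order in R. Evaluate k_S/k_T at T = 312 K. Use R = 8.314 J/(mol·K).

0.128

k_S/k_T = (A_S/A_T)·exp[−(E_S−E_T)/(RT)] = (A_S/A_T)·exp[(E_T−E_S)/(RT)].
(E_T−E_S)/(RT) = (12.6−28.7)×10³/(8.314×312) = -16100/2594 = -6.207.
k_S/k_T = (1.99×10^8/3.13×10^6)·exp(-6.207) = 63.58 × 0.002016 = 0.128.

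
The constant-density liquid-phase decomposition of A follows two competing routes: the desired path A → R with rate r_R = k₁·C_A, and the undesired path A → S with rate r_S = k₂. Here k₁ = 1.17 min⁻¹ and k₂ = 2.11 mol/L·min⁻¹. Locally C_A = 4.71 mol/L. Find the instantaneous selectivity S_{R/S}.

2.61

S_{R/S} = r_R/r_S = (k₁·C_A)/(k₂) = (k₁/k₂)·C_A.
= (1.17×4.710) / (2.11) = 5.511/2.110 = 2.61.
Since the desired path is higher order in A, keeping C_A high (PFR or concentrated feed) favours R.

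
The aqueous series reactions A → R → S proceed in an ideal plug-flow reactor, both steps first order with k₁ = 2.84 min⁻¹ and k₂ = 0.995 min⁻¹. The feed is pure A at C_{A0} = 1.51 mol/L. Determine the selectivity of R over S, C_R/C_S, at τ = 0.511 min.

2.82

Solving the coupled first-order balances gives C_R(τ) = [k₁/(k₂−k₁)]·C_{A0}·(e^(−k₁τ) − e^(−k₂τ)).
e^(−k₁τ) = e^(−2.84×0.511) = e^(−1.451) = 0.2343; e^(−k₂τ) = e^(−0.5084) = 0.6014.
C_R = 2.84×1.51/(0.995−2.84) × (0.2343−0.6014) = (-2.324)×(-0.3672) = 0.8534 mol/L.
C_A = C_{A0}e^(−k₁τ) = 0.3538 mol/L, so C_S = C_{A0}−C_A−C_R = 0.3029 mol/L; C_R/C_S = 2.82.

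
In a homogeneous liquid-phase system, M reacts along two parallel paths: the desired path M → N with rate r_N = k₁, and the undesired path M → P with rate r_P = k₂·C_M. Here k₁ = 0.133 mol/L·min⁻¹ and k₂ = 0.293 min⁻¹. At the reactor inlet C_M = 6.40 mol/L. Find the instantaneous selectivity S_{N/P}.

0.0709

S_{N/P} = r_N/r_P = (k₁)/(k₂·C_M) = (k₁/k₂)·C_M⁻¹.
= (0.133) / (0.293×6.400) = 0.1330/1.875 = 0.0709.
The undesired path is higher order in M, so low C_M (CSTR or dilute feed) favours N.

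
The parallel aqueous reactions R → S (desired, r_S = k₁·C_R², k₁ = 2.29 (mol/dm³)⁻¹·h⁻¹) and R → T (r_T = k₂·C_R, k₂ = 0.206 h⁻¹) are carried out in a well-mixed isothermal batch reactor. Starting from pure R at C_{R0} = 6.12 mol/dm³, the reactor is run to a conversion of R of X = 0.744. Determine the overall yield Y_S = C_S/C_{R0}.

C_R = C_{R0}(1−X) = 1.567 mol/dm³.
Along a PFR/batch, dC_T/dC_R = −r_T/(r_S+r_T) = −k₂/(k₂+k₁·C_R).
Integrating from C_{R0} to C_R: C_T = (0.206/2.29)·ln[(0.206+2.29·6.12)/(0.206+2.29·1.57)] = 0.08996·ln(14.22/3.794) = 0.1189 mol/dm³.
Then C_S = (C_{R0}−C_R) − C_T = 4.553 − 0.1189 = 4.434 mol/dm³.
Y_S = C_S/C_{R0} = 4.434/6.12 = 0.725.

0.725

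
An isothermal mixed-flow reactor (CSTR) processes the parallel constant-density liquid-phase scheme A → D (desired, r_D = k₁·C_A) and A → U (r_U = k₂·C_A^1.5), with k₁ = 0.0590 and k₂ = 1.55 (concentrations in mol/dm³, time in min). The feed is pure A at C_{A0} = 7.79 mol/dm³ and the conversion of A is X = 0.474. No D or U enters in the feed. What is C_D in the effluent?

Exit C_A = C_{A0}(1−X) = 7.79×0.526 = 4.098 mol/dm³.
A CSTR operates uniformly at the exit composition, giving r_D = 0.2418 and r_U = 12.86 (each k·C_A^n at C_A = 4.098).
Fraction of consumed A going to D: r_D/(r_D+r_U) = 0.01846.
C_D = 0.01846·C_{A0}·X = 0.01846×7.79×0.474 = 0.0682 mol/dm³.

0.0682 mol/dm³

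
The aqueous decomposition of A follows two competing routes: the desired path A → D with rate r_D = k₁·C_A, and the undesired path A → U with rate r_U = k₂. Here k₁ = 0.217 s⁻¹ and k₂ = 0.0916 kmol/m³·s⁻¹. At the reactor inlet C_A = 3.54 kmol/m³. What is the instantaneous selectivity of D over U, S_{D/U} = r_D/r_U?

8.39

S_{D/U} = r_D/r_U = (k₁·C_A)/(k₂) = (k₁/k₂)·C_A.
= (0.217×3.540) / (0.0916) = 0.7682/0.09160 = 8.39.
Since the desired path is higher order in A, keeping C_A high (PFR or concentrated feed) favours D.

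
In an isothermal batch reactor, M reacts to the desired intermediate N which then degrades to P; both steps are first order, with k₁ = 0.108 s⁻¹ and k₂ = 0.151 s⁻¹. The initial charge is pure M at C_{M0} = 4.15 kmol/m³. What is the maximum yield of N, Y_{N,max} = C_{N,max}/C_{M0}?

0.308

At the optimum, C_{N,max}/C_{M0} = (k₁/k₂)^[k₂/(k₂−k₁)].
= (0.108/0.151)^(0.151/(0.151−0.108)) = (0.7152)^(3.512) = 0.3082.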